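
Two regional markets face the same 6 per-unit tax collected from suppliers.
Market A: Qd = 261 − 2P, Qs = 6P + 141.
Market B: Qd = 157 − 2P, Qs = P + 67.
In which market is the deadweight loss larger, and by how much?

Market A: pre-tax P* = 15, Q* = 231; post-tax Q = 222; deadweight loss = 27.
Market B: pre-tax P* = 30, Q* = 97; post-tax Q = 93; deadweight loss = 12.
Difference: 27 vs 12 → market A is larger by 15.

Market A, by 15.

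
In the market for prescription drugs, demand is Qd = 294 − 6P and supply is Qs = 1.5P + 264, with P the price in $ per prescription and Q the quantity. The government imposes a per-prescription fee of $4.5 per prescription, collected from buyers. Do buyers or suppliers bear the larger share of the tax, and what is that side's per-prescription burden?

Before the tax: set 294 − 6P = 1.5P + 264 → P* = $4, Q* = 270.
With the tax collected from buyers, demand (in seller-price terms) shifts: Qd = 294 − 6(P + 4.5).
New equilibrium: buyers pay $4.9, suppliers receive $0.4, Q = 264.6. (Wedge: Pb − Ps = 4.5.)
Per-prescription burden: buyers $0.9, suppliers $3.6.
Suppliers take the larger share because supply is less price-elastic here (demand slope 6 vs supply slope 1.5).

Suppliers bear the larger share: $3.6 per prescription.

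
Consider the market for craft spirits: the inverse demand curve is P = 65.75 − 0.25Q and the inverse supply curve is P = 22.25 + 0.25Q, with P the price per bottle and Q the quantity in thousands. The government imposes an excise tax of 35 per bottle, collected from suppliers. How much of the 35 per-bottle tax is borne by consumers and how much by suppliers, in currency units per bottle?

Inverting to Q(P) form: Qd = 263 − 4P; Qs = 4P − 89.
Without the tax, 263 − 4P = 4P − 89 gives 8P = 352, so P* = 44 and Q* = 87.
With the tax collected from suppliers, supply shifts: Qs = 4(P − 35) − 89.
New equilibrium: consumers pay 61.5, suppliers receive 26.5, Q = 17. (Wedge: Pb − Ps = 35.)
Burden on consumers: 17.5; on suppliers: 17.5. (They sum to 35.)

Consumers bear 17.5 per bottle; suppliers bear 17.5 per bottle.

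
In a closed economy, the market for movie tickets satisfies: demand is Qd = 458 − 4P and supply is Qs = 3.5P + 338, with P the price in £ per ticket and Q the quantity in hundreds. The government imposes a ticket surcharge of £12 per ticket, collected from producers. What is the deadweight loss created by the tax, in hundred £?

Deadweight loss = £134.4 hundred.

Without the tax, 458 − 4P = 3.5P + 338 gives 7.5P = 120, so P* = £16 and Q* = 394.
With the tax collected from producers, supply shifts: Qs = 3.5(P − 12) + 338.
Solving gives Q = 371.6 with buyers paying £21.6 and producers receiving £9.6 (the £12 wedge).
Quantity falls by |ΔQ| = |394 − 371.6| = 22.4.
DWL = ½ · t · |ΔQ| = ½ · 12 · 22.4 = £134.4.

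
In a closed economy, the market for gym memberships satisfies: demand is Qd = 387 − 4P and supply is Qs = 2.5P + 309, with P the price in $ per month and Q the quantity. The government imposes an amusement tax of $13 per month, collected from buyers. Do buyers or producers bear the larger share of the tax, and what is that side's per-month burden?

Without the tax, 387 − 4P = 2.5P + 309 gives 6.5P = 78, so P* = $12 and Q* = 339.
With the tax collected from buyers, demand (in seller-price terms) shifts: Qd = 387 − 4(P + 13).
New equilibrium: buyers pay $17, producers receive $4, Q = 319. (Wedge: Pb − Ps = 13.)
Per-month burden: buyers $5, producers $8.
Producers take the larger share because supply is less price-elastic here (demand slope 4 vs supply slope 2.5).
The less price-elastic side of the market bears the larger share of a per-unit tax.

Producers bear the larger share: $8 per month.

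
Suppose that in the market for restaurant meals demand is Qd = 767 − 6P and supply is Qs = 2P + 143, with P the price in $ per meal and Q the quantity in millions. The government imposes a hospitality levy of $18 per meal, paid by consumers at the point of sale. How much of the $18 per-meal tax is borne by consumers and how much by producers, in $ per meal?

Without the tax, 767 − 6P = 2P + 143 gives 8P = 624, so P* = $78 and Q* = 299.
With the tax collected from consumers, demand (in seller-price terms) shifts: Qd = 767 − 6(P + 18).
New equilibrium: consumers pay $82.5, producers receive $64.5, Q = 272. (Wedge: Pb − Ps = 18.)
Burden on consumers: $4.5; on producers: $13.5. (They sum to $18.)
The less price-elastic side of the market bears the larger share of a per-unit tax.

Consumers bear $4.5 per meal; producers bear $13.5 per meal.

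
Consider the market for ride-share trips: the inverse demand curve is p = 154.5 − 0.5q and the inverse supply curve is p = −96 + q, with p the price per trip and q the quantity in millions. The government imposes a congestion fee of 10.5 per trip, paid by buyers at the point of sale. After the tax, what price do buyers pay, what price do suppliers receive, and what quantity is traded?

Rewrite in direct form: qd = 309 − 2p and qs = p + 96.
Before the tax: set 309 − 2p = p + 96 → p* = 71, q* = 167.
With the tax collected from buyers, demand (in seller-price terms) shifts: qd = 309 − 2(p + 10.5).
New equilibrium: buyers pay 74.5, suppliers receive 64, q = 160. (Wedge: pb − ps = 10.5.)

Buyers pay 74.5; suppliers receive 64; quantity = 160.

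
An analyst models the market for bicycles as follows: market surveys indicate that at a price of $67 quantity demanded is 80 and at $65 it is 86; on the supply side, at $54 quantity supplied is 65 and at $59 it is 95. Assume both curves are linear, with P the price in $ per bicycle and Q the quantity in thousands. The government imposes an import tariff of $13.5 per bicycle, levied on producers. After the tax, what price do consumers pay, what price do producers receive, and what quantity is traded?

Consumers pay $69; producers receive $55.5; quantity = 74.

Demand slope: (86 − 80)/(65 − 67) = -3, so Qd = 281 − 3P.
Supply slope: (95 − 65)/(59 − 54) = 6, so Qs = 6P − 259.
Before the tax: set 281 − 3P = 6P − 259 → P* = $60, Q* = 101.
With the tax collected from producers, supply shifts: Qs = 6(P − 13.5) − 259.
New equilibrium: consumers pay $69, producers receive $55.5, Q = 74. (Wedge: Pb − Ps = 13.5.)
The less price-elastic side of the market bears the larger share of a per-unit tax.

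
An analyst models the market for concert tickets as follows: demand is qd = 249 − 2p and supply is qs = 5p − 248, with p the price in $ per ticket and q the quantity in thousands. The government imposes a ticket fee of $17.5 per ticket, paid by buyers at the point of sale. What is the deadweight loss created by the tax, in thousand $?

Without the tax, 249 − 2p = 5p − 248 gives 7p = 497, so p* = $71 and q* = 107.
With the tax collected from buyers, demand (in seller-price terms) shifts: qd = 249 − 2(p + 17.5).
New equilibrium: buyers pay $83.5, suppliers receive $66, q = 82. (Wedge: pb − ps = 17.5.)
Quantity falls by |ΔQ| = |107 − 82| = 25.
DWL = ½ · t · |ΔQ| = ½ · 17.5 · 25 = $218.75.

Deadweight loss = $218.75 thousand.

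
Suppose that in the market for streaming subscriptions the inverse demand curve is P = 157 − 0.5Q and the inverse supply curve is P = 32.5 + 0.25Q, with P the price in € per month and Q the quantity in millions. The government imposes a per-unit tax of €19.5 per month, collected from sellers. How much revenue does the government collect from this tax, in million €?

Tax revenue = €2730 million.

Inverting to Q(P) form: Qd = 314 − 2P; Qs = 4P − 130.
Without the tax, 314 − 2P = 4P − 130 gives 6P = 444, so P* = €74 and Q* = 166.
With the tax collected from sellers, supply shifts: Qs = 4(P − 19.5) − 130.
Solving gives Q = 140 with consumers paying €87 and sellers receiving €67.5 (the €19.5 wedge).
Revenue = t · Q = 19.5 · 140 = €2730.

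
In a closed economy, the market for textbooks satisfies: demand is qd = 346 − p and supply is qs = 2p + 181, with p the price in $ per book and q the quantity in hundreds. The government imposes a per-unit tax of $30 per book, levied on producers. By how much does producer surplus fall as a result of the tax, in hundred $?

Producer surplus falls by $2810 hundred.

Before the tax: set 346 − p = 2p + 181 → p* = $55, q* = 291.
With the tax collected from producers, supply shifts: qs = 2(p − 30) + 181.
Solving gives q = 271 with buyers paying $75 and producers receiving $45 (the $30 wedge).
ΔPS is the trapezoid between Q = 271 and Q = 291 of height $10: ½ · (291 + 271) · 10 = $2810.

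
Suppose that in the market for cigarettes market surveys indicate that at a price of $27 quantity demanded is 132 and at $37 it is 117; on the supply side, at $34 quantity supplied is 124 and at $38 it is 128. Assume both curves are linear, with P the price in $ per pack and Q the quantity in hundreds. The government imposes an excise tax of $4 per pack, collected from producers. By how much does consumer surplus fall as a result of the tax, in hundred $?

Consumer surplus falls by $194.88 hundred.

Demand slope: (117 − 132)/(37 − 27) = -1.5, so Qd = 172.5 − 1.5P.
Supply slope: (128 − 124)/(38 − 34) = 1, so Qs = P + 90.
Before the tax: set 172.5 − 1.5P = P + 90 → P* = $33, Q* = 123.
With the tax collected from producers, supply shifts: Qs = (P − 4) + 90.
New equilibrium: consumers pay $34.6, producers receive $30.6, Q = 120.6. (Wedge: Pb − Ps = 4.)
ΔCS is the trapezoid between Q = 120.6 and Q = 123 of height $1.6: ½ · (123 + 120.6) · 1.6 = $194.88.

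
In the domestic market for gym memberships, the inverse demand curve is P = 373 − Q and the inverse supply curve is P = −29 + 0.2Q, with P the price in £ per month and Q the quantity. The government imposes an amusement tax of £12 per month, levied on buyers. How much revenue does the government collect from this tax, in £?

Tax revenue = £3900.

Inverting to Q(P) form: Qd = 373 − P; Qs = 5P + 145.
Without the tax, 373 − P = 5P + 145 gives 6P = 228, so P* = £38 and Q* = 335.
With the tax collected from buyers, demand (in seller-price terms) shifts: Qd = 373 − (P + 12).
New equilibrium: buyers pay £48, suppliers receive £36, Q = 325. (Wedge: Pb − Ps = 12.)
Revenue = t · Q = 12 · 325 = £3900.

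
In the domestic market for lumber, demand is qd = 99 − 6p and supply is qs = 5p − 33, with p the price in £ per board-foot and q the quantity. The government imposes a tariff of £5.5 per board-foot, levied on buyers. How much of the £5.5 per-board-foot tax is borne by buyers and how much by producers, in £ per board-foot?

Before the tax: set 99 − 6p = 5p − 33 → p* = £12, q* = 27.
With the tax collected from buyers, demand (in seller-price terms) shifts: qd = 99 − 6(p + 5.5).
Solving gives q = 12 with buyers paying £14.5 and producers receiving £9 (the £5.5 wedge).
Burden on buyers: £2.5; on producers: £3. (They sum to £5.5.)
The less price-elastic side of the market bears the larger share of a per-unit tax.

Buyers bear £2.5 per board-foot; producers bear £3 per board-foot.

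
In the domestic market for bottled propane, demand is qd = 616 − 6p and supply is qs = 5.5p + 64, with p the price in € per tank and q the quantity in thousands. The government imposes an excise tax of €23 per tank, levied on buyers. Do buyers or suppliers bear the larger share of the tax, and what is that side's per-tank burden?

Suppliers bear the larger share: €12 per tank.

Without the tax, 616 − 6p = 5.5p + 64 gives 11.5p = 552, so p* = €48 and q* = 328.
With the tax collected from buyers, demand (in seller-price terms) shifts: qd = 616 − 6(p + 23).
New equilibrium: buyers pay €59, suppliers receive €36, q = 262. (Wedge: pb − ps = 23.)
Per-tank burden: buyers €11, suppliers €12.
Suppliers take the larger share because supply is less price-elastic here (demand slope 6 vs supply slope 5.5).
The less price-elastic side of the market bears the larger share of a per-unit tax.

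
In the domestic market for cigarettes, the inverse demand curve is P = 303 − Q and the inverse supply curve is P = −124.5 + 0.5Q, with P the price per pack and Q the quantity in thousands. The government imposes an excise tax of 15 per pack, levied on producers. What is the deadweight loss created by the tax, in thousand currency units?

Inverting to Q(P) form: Qd = 303 − P; Qs = 2P + 249.
Without the tax, 303 − P = 2P + 249 gives 3P = 54, so P* = 18 and Q* = 285.
With the tax collected from producers, supply shifts: Qs = 2(P − 15) + 249.
New equilibrium: buyers pay 28, producers receive 13, Q = 275. (Wedge: Pb − Ps = 15.)
Quantity falls by |ΔQ| = |285 − 275| = 10.
DWL = ½ · t · |ΔQ| = ½ · 15 · 10 = 75.

Deadweight loss = 75 thousand.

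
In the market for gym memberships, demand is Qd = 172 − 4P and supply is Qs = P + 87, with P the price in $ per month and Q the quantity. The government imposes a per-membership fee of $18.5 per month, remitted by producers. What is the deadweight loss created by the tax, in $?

Deadweight loss = $136.9.

Before the tax: set 172 − 4P = P + 87 → P* = $17, Q* = 104.
With the tax collected from producers, supply shifts: Qs = (P − 18.5) + 87.
New equilibrium: buyers pay $20.7, producers receive $2.2, Q = 89.2. (Wedge: Pb − Ps = 18.5.)
Quantity falls by |ΔQ| = |104 − 89.2| = 14.8.
DWL = ½ · t · |ΔQ| = ½ · 18.5 · 14.8 = $136.9.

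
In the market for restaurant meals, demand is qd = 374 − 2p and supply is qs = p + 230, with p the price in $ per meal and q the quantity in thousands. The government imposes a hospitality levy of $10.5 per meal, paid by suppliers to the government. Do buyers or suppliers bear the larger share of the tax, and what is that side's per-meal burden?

Suppliers bear the larger share: $7 per meal.

Before the tax: set 374 − 2p = p + 230 → p* = $48, q* = 278.
With the tax collected from suppliers, supply shifts: qs = (p − 10.5) + 230.
Solving gives q = 271 with buyers paying $51.5 and suppliers receiving $41 (the $10.5 wedge).
Per-meal burden: buyers $3.5, suppliers $7.
Suppliers take the larger share because supply is less price-elastic here (demand slope 2 vs supply slope 1).
The less price-elastic side of the market bears the larger share of a per-unit tax.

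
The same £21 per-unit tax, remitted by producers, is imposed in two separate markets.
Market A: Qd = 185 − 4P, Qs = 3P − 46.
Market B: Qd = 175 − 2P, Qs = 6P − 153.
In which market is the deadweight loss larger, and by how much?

Market A, by £47.25.

Market A: pre-tax P* = £33, Q* = 53; post-tax Q = 17; deadweight loss = £378.
Market B: pre-tax P* = £41, Q* = 93; post-tax Q = 61.5; deadweight loss = £330.75.
Difference: £378 vs £330.75 → market A is larger by £47.25.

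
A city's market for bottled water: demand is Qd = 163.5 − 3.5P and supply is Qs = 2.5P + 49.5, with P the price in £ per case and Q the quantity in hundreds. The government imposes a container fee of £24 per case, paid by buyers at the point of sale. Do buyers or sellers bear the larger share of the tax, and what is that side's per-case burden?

Sellers bear the larger share: £14 per case.

Before the tax: set 163.5 − 3.5P = 2.5P + 49.5 → P* = £19, Q* = 97.
With the tax collected from buyers, demand (in seller-price terms) shifts: Qd = 163.5 − 3.5(P + 24).
New equilibrium: buyers pay £29, sellers receive £5, Q = 62. (Wedge: Pb − Ps = 24.)
Per-case burden: buyers £10, sellers £14.
Sellers take the larger share because supply is less price-elastic here (demand slope 3.5 vs supply slope 2.5).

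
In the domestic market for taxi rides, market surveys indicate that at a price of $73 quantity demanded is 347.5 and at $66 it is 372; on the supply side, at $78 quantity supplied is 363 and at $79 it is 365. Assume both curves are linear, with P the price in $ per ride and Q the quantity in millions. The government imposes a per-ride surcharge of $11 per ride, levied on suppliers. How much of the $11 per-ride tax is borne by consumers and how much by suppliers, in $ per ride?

Consumers bear $4 per ride; suppliers bear $7 per ride.

Demand slope: (372 − 347.5)/(66 − 73) = -3.5, so Qd = 603 − 3.5P.
Supply slope: (365 − 363)/(79 − 78) = 2, so Qs = 2P + 207.
Without the tax, 603 − 3.5P = 2P + 207 gives 5.5P = 396, so P* = $72 and Q* = 351.
With the tax collected from suppliers, supply shifts: Qs = 2(P − 11) + 207.
Solving gives Q = 337 with consumers paying $76 and suppliers receiving $65 (the $11 wedge).
Burden on consumers: $4; on suppliers: $7. (They sum to $11.)
The less price-elastic side of the market bears the larger share of a per-unit tax.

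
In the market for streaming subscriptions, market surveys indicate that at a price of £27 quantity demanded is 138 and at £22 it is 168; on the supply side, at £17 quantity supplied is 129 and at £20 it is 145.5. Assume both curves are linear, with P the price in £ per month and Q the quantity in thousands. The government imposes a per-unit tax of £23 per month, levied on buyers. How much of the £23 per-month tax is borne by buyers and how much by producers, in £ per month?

Demand slope: (168 − 138)/(22 − 27) = -6, so Qd = 300 − 6P.
Supply slope: (145.5 − 129)/(20 − 17) = 5.5, so Qs = 5.5P + 35.5.
Without the tax, 300 − 6P = 5.5P + 35.5 gives 11.5P = 264.5, so P* = £23 and Q* = 162.
With the tax collected from buyers, demand (in seller-price terms) shifts: Qd = 300 − 6(P + 23).
Solving gives Q = 96 with buyers paying £34 and producers receiving £11 (the £23 wedge).
Burden on buyers: £11; on producers: £12. (They sum to £23.)
The less price-elastic side of the market bears the larger share of a per-unit tax.

Buyers bear £11 per month; producers bear £12 per month.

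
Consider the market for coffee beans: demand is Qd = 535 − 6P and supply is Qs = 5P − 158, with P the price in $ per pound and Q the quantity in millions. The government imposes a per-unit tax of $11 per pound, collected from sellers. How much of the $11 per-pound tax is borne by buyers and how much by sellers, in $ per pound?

Before the tax: set 535 − 6P = 5P − 158 → P* = $63, Q* = 157.
With the tax collected from sellers, supply shifts: Qs = 5(P − 11) − 158.
New equilibrium: buyers pay $68, sellers receive $57, Q = 127. (Wedge: Pb − Ps = 11.)
Burden on buyers: $5; on sellers: $6. (They sum to $11.)
The less price-elastic side of the market bears the larger share of a per-unit tax.

Buyers bear $5 per pound; sellers bear $6 per pound.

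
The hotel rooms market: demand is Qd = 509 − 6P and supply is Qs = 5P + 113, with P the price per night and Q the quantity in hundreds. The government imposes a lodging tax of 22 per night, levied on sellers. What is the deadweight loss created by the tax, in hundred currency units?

Deadweight loss = 660 hundred.

Before the tax: set 509 − 6P = 5P + 113 → P* = 36, Q* = 293.
With the tax collected from sellers, supply shifts: Qs = 5(P − 22) + 113.
Solving gives Q = 233 with buyers paying 46 and sellers receiving 24 (the 22 wedge).
Quantity falls by |ΔQ| = |293 − 233| = 60.
DWL = ½ · t · |ΔQ| = ½ · 22 · 60 = 660.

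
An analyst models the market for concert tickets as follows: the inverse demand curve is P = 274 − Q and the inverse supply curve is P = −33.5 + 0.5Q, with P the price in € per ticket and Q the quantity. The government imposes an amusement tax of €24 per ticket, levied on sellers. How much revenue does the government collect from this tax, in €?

Tax revenue = €4536.

Inverting to Q(P) form: Qd = 274 − P; Qs = 2P + 67.
Before the tax: set 274 − P = 2P + 67 → P* = €69, Q* = 205.
With the tax collected from sellers, supply shifts: Qs = 2(P − 24) + 67.
Solving gives Q = 189 with buyers paying €85 and sellers receiving €61 (the €24 wedge).
Revenue = t · Q = 24 · 189 = €4536.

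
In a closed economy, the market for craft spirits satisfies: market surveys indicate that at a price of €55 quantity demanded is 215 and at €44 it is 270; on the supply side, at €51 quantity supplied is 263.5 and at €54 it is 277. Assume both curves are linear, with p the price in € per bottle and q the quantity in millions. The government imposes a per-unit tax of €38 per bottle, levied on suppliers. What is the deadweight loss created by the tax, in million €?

Demand slope: (270 − 215)/(44 − 55) = -5, so qd = 490 − 5p.
Supply slope: (277 − 263.5)/(54 − 51) = 4.5, so qs = 4.5p + 34.
Before the tax: set 490 − 5p = 4.5p + 34 → p* = €48, q* = 250.
With the tax collected from suppliers, supply shifts: qs = 4.5(p − 38) + 34.
New equilibrium: consumers pay €66, suppliers receive €28, q = 160. (Wedge: pb − ps = 38.)
Quantity falls by |ΔQ| = |250 − 160| = 90.
DWL = ½ · t · |ΔQ| = ½ · 38 · 90 = €1710.

Deadweight loss = €1710 million.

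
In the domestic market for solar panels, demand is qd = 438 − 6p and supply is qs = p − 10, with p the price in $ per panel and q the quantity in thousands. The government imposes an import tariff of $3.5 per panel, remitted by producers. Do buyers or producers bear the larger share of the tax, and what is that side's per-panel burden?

Producers bear the larger share: $3 per panel.

Without the tax, 438 − 6p = p − 10 gives 7p = 448, so p* = $64 and q* = 54.
With the tax collected from producers, supply shifts: qs = (p − 3.5) − 10.
New equilibrium: buyers pay $64.5, producers receive $61, q = 51. (Wedge: pb − ps = 3.5.)
Per-panel burden: buyers $0.5, producers $3.
Producers take the larger share because supply is less price-elastic here (demand slope 6 vs supply slope 1).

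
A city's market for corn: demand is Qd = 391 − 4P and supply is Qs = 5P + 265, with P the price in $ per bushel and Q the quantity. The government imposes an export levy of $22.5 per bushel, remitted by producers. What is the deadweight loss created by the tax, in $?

Without the tax, 391 − 4P = 5P + 265 gives 9P = 126, so P* = $14 and Q* = 335.
With the tax collected from producers, supply shifts: Qs = 5(P − 22.5) + 265.
Solving gives Q = 285 with consumers paying $26.5 and producers receiving $4 (the $22.5 wedge).
Quantity falls by |ΔQ| = |335 − 285| = 50.
DWL = ½ · t · |ΔQ| = ½ · 22.5 · 50 = $562.5.

Deadweight loss = $562.5.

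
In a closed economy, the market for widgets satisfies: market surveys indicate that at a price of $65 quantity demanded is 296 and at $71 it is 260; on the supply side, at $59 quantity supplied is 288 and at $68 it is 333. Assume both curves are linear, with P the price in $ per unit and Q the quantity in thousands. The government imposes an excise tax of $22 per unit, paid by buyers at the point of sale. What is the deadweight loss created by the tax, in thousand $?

Demand slope: (260 − 296)/(71 − 65) = -6, so Qd = 686 − 6P.
Supply slope: (333 − 288)/(68 − 59) = 5, so Qs = 5P − 7.
Before the tax: set 686 − 6P = 5P − 7 → P* = $63, Q* = 308.
With the tax collected from buyers, demand (in seller-price terms) shifts: Qd = 686 − 6(P + 22).
New equilibrium: buyers pay $73, suppliers receive $51, Q = 248. (Wedge: Pb − Ps = 22.)
Quantity falls by |ΔQ| = |308 − 248| = 60.
DWL = ½ · t · |ΔQ| = ½ · 22 · 60 = $660.

Deadweight loss = $660 thousand.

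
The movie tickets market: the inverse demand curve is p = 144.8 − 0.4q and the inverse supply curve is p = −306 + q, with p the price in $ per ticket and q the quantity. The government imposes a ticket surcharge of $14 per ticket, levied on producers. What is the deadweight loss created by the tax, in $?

Deadweight loss = $70.

Rewrite in direct form: qd = 362 − 2.5p and qs = p + 306.
Without the tax, 362 − 2.5p = p + 306 gives 3.5p = 56, so p* = $16 and q* = 322.
With the tax collected from producers, supply shifts: qs = (p − 14) + 306.
New equilibrium: buyers pay $20, producers receive $6, q = 312. (Wedge: pb − ps = 14.)
Quantity falls by |ΔQ| = |322 − 312| = 10.
DWL = ½ · t · |ΔQ| = ½ · 14 · 10 = $70.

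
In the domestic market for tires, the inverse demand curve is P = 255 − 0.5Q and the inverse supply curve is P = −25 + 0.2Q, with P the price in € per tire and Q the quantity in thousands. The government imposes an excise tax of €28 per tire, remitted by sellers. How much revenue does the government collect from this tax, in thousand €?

Tax revenue = €10080 thousand.

Rewrite in direct form: Qd = 510 − 2P and Qs = 5P + 125.
Without the tax, 510 − 2P = 5P + 125 gives 7P = 385, so P* = €55 and Q* = 400.
With the tax collected from sellers, supply shifts: Qs = 5(P − 28) + 125.
Solving gives Q = 360 with buyers paying €75 and sellers receiving €47 (the €28 wedge).
Revenue = t · Q = 28 · 360 = €10080.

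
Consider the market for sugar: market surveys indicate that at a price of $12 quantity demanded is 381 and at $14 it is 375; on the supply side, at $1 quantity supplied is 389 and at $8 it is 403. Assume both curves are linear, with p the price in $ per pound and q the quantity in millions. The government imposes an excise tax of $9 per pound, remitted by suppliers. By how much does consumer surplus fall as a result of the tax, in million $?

Consumer surplus falls by $1416.96 million.

Demand slope: (375 − 381)/(14 − 12) = -3, so qd = 417 − 3p.
Supply slope: (403 − 389)/(8 − 1) = 2, so qs = 2p + 387.
Before the tax: set 417 − 3p = 2p + 387 → p* = $6, q* = 399.
With the tax collected from suppliers, supply shifts: qs = 2(p − 9) + 387.
Solving gives q = 388.2 with buyers paying $9.6 and suppliers receiving $0.6 (the $9 wedge).
ΔCS is the trapezoid between Q = 388.2 and Q = 399 of height $3.6: ½ · (399 + 388.2) · 3.6 = $1416.96.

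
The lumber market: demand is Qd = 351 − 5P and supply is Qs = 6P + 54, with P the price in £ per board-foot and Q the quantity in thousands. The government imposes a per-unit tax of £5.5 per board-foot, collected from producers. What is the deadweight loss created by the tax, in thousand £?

Deadweight loss = £41.25 thousand.

Without the tax, 351 − 5P = 6P + 54 gives 11P = 297, so P* = £27 and Q* = 216.
With the tax collected from producers, supply shifts: Qs = 6(P − 5.5) + 54.
Solving gives Q = 201 with buyers paying £30 and producers receiving £24.5 (the £5.5 wedge).
Quantity falls by |ΔQ| = |216 − 201| = 15.
DWL = ½ · t · |ΔQ| = ½ · 5.5 · 15 = £41.25.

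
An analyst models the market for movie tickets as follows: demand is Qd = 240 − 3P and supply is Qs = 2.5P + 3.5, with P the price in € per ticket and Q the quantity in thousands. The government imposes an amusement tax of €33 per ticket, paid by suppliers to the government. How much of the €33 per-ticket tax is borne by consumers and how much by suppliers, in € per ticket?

Consumers bear €15 per ticket; suppliers bear €18 per ticket.

Without the tax, 240 − 3P = 2.5P + 3.5 gives 5.5P = 236.5, so P* = €43 and Q* = 111.
With the tax collected from suppliers, supply shifts: Qs = 2.5(P − 33) + 3.5.
New equilibrium: consumers pay €58, suppliers receive €25, Q = 66. (Wedge: Pb − Ps = 33.)
Burden on consumers: €15; on suppliers: €18. (They sum to €33.)
The less price-elastic side of the market bears the larger share of a per-unit tax.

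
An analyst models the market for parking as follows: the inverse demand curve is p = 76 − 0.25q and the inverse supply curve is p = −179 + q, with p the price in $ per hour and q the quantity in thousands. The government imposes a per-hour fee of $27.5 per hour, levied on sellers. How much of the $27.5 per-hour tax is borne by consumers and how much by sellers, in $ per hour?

Inverting to q(p) form: qd = 304 − 4p; qs = p + 179.
Before the tax: set 304 − 4p = p + 179 → p* = $25, q* = 204.
With the tax collected from sellers, supply shifts: qs = (p − 27.5) + 179.
Solving gives q = 182 with consumers paying $30.5 and sellers receiving $3 (the $27.5 wedge).
Burden on consumers: $5.5; on sellers: $22. (They sum to $27.5.)
The less price-elastic side of the market bears the larger share of a per-unit tax.

Consumers bear $5.5 per hour; sellers bear $22 per hour.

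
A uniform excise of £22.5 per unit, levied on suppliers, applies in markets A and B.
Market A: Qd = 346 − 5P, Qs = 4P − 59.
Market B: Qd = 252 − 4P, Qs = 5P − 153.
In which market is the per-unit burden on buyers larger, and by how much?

Market A: pre-tax P* = £45, Q* = 121; post-tax Q = 71; per-unit burden on buyers = £10.
Market B: pre-tax P* = £45, Q* = 72; post-tax Q = 22; per-unit burden on buyers = £12.5.
Difference: £10 vs £12.5 → market B is larger by £2.5.

Market B, by £2.5.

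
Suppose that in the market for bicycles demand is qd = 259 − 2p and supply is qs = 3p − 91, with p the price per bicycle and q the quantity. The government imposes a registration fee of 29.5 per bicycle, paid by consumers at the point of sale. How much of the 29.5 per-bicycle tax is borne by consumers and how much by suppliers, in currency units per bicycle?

Consumers bear 17.7 per bicycle; suppliers bear 11.8 per bicycle.

Before the tax: set 259 − 2p = 3p − 91 → p* = 70, q* = 119.
With the tax collected from consumers, demand (in seller-price terms) shifts: qd = 259 − 2(p + 29.5).
New equilibrium: consumers pay 87.7, suppliers receive 58.2, q = 83.6. (Wedge: pb − ps = 29.5.)
Burden on consumers: 17.7; on suppliers: 11.8. (They sum to 29.5.)
The less price-elastic side of the market bears the larger share of a per-unit tax.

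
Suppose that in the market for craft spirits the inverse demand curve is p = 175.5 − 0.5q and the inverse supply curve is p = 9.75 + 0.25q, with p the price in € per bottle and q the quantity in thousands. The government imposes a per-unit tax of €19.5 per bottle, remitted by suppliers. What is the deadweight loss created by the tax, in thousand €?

Inverting to q(p) form: qd = 351 − 2p; qs = 4p − 39.
Before the tax: set 351 − 2p = 4p − 39 → p* = €65, q* = 221.
With the tax collected from suppliers, supply shifts: qs = 4(p − 19.5) − 39.
New equilibrium: consumers pay €78, suppliers receive €58.5, q = 195. (Wedge: pb − ps = 19.5.)
Quantity falls by |ΔQ| = |221 − 195| = 26.
DWL = ½ · t · |ΔQ| = ½ · 19.5 · 26 = €253.5.

Deadweight loss = €253.5 thousand.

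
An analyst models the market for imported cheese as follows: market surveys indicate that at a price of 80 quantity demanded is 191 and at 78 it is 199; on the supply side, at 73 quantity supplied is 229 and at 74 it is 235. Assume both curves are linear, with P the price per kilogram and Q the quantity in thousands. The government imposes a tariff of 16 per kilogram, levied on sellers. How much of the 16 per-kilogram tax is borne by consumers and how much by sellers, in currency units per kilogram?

Demand slope: (199 − 191)/(78 − 80) = -4, so Qd = 511 − 4P.
Supply slope: (235 − 229)/(74 − 73) = 6, so Qs = 6P − 209.
Before the tax: set 511 − 4P = 6P − 209 → P* = 72, Q* = 223.
With the tax collected from sellers, supply shifts: Qs = 6(P − 16) − 209.
Solving gives Q = 184.6 with consumers paying 81.6 and sellers receiving 65.6 (the 16 wedge).
Burden on consumers: 9.6; on sellers: 6.4. (They sum to 16.)
The less price-elastic side of the market bears the larger share of a per-unit tax.

Consumers bear 9.6 per kilogram; sellers bear 6.4 per kilogram.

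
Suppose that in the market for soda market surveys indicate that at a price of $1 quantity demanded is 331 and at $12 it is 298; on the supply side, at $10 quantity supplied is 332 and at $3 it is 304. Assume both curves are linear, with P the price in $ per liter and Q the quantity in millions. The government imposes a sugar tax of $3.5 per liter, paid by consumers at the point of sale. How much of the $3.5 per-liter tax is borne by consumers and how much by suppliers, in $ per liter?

Consumers bear $2 per liter; suppliers bear $1.5 per liter.

Demand slope: (298 − 331)/(12 − 1) = -3, so Qd = 334 − 3P.
Supply slope: (304 − 332)/(3 − 10) = 4, so Qs = 4P + 292.
Without the tax, 334 − 3P = 4P + 292 gives 7P = 42, so P* = $6 and Q* = 316.
With the tax collected from consumers, demand (in seller-price terms) shifts: Qd = 334 − 3(P + 3.5).
New equilibrium: consumers pay $8, suppliers receive $4.5, Q = 310. (Wedge: Pb − Ps = 3.5.)
Burden on consumers: $2; on suppliers: $1.5. (They sum to $3.5.)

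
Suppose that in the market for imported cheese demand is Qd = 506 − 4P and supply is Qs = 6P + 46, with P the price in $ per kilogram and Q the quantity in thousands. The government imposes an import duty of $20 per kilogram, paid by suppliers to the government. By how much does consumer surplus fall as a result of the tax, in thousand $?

Consumer surplus falls by $3576 thousand.

Before the tax: set 506 − 4P = 6P + 46 → P* = $46, Q* = 322.
With the tax collected from suppliers, supply shifts: Qs = 6(P − 20) + 46.
Solving gives Q = 274 with buyers paying $58 and suppliers receiving $38 (the $20 wedge).
ΔCS is the trapezoid between Q = 274 and Q = 322 of height $12: ½ · (322 + 274) · 12 = $3576.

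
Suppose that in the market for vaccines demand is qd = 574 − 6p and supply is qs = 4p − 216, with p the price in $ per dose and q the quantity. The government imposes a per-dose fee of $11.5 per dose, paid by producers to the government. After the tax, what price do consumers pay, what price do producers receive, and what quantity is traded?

Before the tax: set 574 − 6p = 4p − 216 → p* = $79, q* = 100.
With the tax collected from producers, supply shifts: qs = 4(p − 11.5) − 216.
Solving gives q = 72.4 with consumers paying $83.6 and producers receiving $72.1 (the $11.5 wedge).

Consumers pay $83.6; producers receive $72.1; quantity = 72.4.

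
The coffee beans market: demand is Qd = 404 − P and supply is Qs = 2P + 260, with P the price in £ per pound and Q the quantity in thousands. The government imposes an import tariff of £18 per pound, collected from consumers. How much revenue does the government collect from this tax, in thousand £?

Before the tax: set 404 − P = 2P + 260 → P* = £48, Q* = 356.
With the tax collected from consumers, demand (in seller-price terms) shifts: Qd = 404 − (P + 18).
New equilibrium: consumers pay £60, suppliers receive £42, Q = 344. (Wedge: Pb − Ps = 18.)
Revenue = t · Q = 18 · 344 = £6192.

Tax revenue = £6192 thousand.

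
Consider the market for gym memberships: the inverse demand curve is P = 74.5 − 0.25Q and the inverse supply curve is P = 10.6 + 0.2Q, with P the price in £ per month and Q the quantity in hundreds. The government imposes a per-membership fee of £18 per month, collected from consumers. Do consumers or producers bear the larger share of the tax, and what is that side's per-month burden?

Inverting to Q(P) form: Qd = 298 − 4P; Qs = 5P − 53.
Before the tax: set 298 − 4P = 5P − 53 → P* = £39, Q* = 142.
With the tax collected from consumers, demand (in seller-price terms) shifts: Qd = 298 − 4(P + 18).
Solving gives Q = 102 with consumers paying £49 and producers receiving £31 (the £18 wedge).
Per-month burden: consumers £10, producers £8.
Consumers take the larger share because demand is less price-elastic here (demand slope 4 vs supply slope 5).
The less price-elastic side of the market bears the larger share of a per-unit tax.

Consumers bear the larger share: £10 per month.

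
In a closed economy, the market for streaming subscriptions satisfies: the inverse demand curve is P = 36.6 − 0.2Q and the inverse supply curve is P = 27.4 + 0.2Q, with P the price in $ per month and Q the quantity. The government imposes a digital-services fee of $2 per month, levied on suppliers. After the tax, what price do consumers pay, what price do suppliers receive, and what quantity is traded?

Consumers pay $33; suppliers receive $31; quantity = 18.

Rewrite in direct form: Qd = 183 − 5P and Qs = 5P − 137.
Without the tax, 183 − 5P = 5P − 137 gives 10P = 320, so P* = $32 and Q* = 23.
With the tax collected from suppliers, supply shifts: Qs = 5(P − 2) − 137.
New equilibrium: consumers pay $33, suppliers receive $31, Q = 18. (Wedge: Pb − Ps = 2.)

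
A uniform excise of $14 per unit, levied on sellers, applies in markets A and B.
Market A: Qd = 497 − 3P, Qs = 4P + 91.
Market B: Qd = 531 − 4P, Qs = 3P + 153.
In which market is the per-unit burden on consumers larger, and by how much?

Market A, by $2.

Market A: pre-tax P* = $58, Q* = 323; post-tax Q = 299; per-unit burden on consumers = $8.
Market B: pre-tax P* = $54, Q* = 315; post-tax Q = 291; per-unit burden on consumers = $6.
Difference: $8 vs $6 → market A is larger by $2.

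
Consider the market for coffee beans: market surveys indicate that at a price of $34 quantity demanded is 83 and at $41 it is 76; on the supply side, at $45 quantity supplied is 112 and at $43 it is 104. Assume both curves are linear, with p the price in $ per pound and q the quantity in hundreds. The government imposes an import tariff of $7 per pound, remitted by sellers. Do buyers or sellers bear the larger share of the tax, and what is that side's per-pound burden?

Buyers bear the larger share: $5.6 per pound.

Demand slope: (76 − 83)/(41 − 34) = -1, so qd = 117 − p.
Supply slope: (104 − 112)/(43 − 45) = 4, so qs = 4p − 68.
Before the tax: set 117 − p = 4p − 68 → p* = $37, q* = 80.
With the tax collected from sellers, supply shifts: qs = 4(p − 7) − 68.
New equilibrium: buyers pay $42.6, sellers receive $35.6, q = 74.4. (Wedge: pb − ps = 7.)
Per-pound burden: buyers $5.6, sellers $1.4.
Buyers take the larger share because demand is less price-elastic here (demand slope 1 vs supply slope 4).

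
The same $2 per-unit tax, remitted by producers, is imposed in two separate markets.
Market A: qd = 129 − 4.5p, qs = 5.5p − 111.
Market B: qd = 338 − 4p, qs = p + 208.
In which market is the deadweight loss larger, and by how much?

Market A: pre-tax p* = $24, q* = 21; post-tax q = 16.05; deadweight loss = $4.95.
Market B: pre-tax p* = $26, q* = 234; post-tax q = 232.4; deadweight loss = $1.6.
Difference: $4.95 vs $1.6 → market A is larger by $3.35.

Market A, by $3.35.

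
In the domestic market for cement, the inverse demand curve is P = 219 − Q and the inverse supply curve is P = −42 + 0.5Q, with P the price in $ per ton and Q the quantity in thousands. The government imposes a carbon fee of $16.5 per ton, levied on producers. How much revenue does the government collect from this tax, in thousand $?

Rewrite in direct form: Qd = 219 − P and Qs = 2P + 84.
Without the tax, 219 − P = 2P + 84 gives 3P = 135, so P* = $45 and Q* = 174.
With the tax collected from producers, supply shifts: Qs = 2(P − 16.5) + 84.
New equilibrium: buyers pay $56, producers receive $39.5, Q = 163. (Wedge: Pb − Ps = 16.5.)
Revenue = t · Q = 16.5 · 163 = $2689.5.

Tax revenue = $2689.5 thousand.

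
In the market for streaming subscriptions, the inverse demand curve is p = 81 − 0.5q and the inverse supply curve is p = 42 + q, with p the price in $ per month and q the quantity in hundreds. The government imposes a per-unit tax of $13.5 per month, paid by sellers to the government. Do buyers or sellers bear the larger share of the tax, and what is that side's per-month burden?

Sellers bear the larger share: $9 per month.

Rewrite in direct form: qd = 162 − 2p and qs = p − 42.
Without the tax, 162 − 2p = p − 42 gives 3p = 204, so p* = $68 and q* = 26.
With the tax collected from sellers, supply shifts: qs = (p − 13.5) − 42.
Solving gives q = 17 with buyers paying $72.5 and sellers receiving $59 (the $13.5 wedge).
Per-month burden: buyers $4.5, sellers $9.
Sellers take the larger share because supply is less price-elastic here (demand slope 2 vs supply slope 1).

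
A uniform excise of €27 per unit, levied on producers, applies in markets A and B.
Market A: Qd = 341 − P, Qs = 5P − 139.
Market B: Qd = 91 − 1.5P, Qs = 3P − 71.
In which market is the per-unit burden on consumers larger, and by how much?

Market A, by €4.5.

Market A: pre-tax P* = €80, Q* = 261; post-tax Q = 238.5; per-unit burden on consumers = €22.5.
Market B: pre-tax P* = €36, Q* = 37; post-tax Q = 10; per-unit burden on consumers = €18.
Difference: €22.5 vs €18 → market A is larger by €4.5.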